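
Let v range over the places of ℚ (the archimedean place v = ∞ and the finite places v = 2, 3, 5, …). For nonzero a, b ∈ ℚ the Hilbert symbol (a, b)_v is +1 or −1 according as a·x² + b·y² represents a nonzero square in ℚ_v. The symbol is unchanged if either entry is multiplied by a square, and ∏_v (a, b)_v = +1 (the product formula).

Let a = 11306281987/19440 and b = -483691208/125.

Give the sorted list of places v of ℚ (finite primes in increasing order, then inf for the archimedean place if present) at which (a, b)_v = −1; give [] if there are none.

(a, b) ≡ (4849845, -17290) mod (ℚ^×)²; places V = {2, 3, 5, 7, 11, 13, 17, 19, ∞}.
(a,b)_19: α=1, u≡17; β=1, v≡2 (mod 19); (17|19)=+1, (2|19)=-1; sign (−1)^1·+1^1·-1^1 = +1.
(a,b)_∞: sgn(4849845)=+, sgn(-17290)=−, so +1.
(a,b)_2: α=-4, β=3; u≡5, v≡3 (mod 8); ε(u)ε(v)=0·1, αω(v)=-4·1, βω(u)=3·1; sum ≡ 1  ⇒  -1.
(a,b)_5: α=-1, u≡4; β=-3, v≡2 (mod 5); (4|5)=+1, (2|5)=-1; sign (−1)^0·+1^-3·-1^-1 = -1.
(a,b)_17: α=3, u≡1; β=2, v≡2 (mod 17); (1|17)=+1, (2|17)=+1; sign (−1)^0·+1^2·+1^3 = +1.
(a,b)_13: α=1, u≡10; β=1, v≡3 (mod 13); (10|13)=+1, (3|13)=+1; sign (−1)^0·+1^1·+1^1 = +1.
(a,b)_3: α=-5, u≡2; β=0, v≡2 (mod 3); (2|3)=-1, (2|3)=-1; sign (−1)^0·-1^0·-1^-5 = -1.
(a,b)_11: α=3, u≡1; β=2, v≡10 (mod 11); (1|11)=+1, (10|11)=-1; sign (−1)^0·+1^2·-1^3 = -1.
(a,b)_7: α=1, u≡5; β=1, v≡1 (mod 7); (5|7)=-1, (1|7)=+1; sign (−1)^1·-1^1·+1^1 = +1.
Ram(4849845, -17290) = {2, 3, 5, 11}; no ℚ_2-point on the conic.

[2, 3, 5, 11]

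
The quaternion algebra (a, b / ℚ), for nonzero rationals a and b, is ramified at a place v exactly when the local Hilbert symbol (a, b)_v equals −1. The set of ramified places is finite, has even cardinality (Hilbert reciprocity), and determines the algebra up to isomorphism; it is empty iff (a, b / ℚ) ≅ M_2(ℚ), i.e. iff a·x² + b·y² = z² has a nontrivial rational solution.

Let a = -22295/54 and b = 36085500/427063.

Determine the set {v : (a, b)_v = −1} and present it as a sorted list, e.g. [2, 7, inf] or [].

(a, b) ≡ (-2730, 385) mod (ℚ^×)²; places V = {2, 3, 5, 7, 11, 13, 19, ∞}.
(a,b)_7: α=3, u≡1; β=-1, v≡6 (mod 7); (1|7)=+1, (6|7)=-1; sign (−1)^1·+1^-1·-1^3 = +1.
(a,b)_5: α=1, u≡4; β=3, v≡3 (mod 5); (4|5)=+1, (3|5)=-1; sign (−1)^0·+1^3·-1^1 = -1.
(a,b)_19: α=0, u≡9; β=-2, v≡7 (mod 19); (9|19)=+1, (7|19)=+1; sign (−1)^0·+1^-2·+1^0 = +1.
(a,b)_11: α=0, u≡9; β=1, v≡8 (mod 11); (9|11)=+1, (8|11)=-1; sign (−1)^0·+1^1·-1^0 = +1.
(a,b)_∞: sgn(-2730)=−, sgn(385)=+, so +1.
(a,b)_3: α=-3, u≡2; β=8, v≡1 (mod 3); (2|3)=-1, (1|3)=+1; sign (−1)^0·-1^8·+1^-3 = +1.
(a,b)_2: α=-1, β=2; u≡3, v≡1 (mod 8); ε(u)ε(v)=1·0, αω(v)=-1·0, βω(u)=2·1; sum ≡ 0  ⇒  +1.
(a,b)_13: α=1, u≡7; β=-2, v≡7 (mod 13); (7|13)=-1, (7|13)=-1; sign (−1)^0·-1^-2·-1^1 = -1.
Ram(-2730, 385) = {5, 13}; no ℚ_5-point on the conic.

[5, 13]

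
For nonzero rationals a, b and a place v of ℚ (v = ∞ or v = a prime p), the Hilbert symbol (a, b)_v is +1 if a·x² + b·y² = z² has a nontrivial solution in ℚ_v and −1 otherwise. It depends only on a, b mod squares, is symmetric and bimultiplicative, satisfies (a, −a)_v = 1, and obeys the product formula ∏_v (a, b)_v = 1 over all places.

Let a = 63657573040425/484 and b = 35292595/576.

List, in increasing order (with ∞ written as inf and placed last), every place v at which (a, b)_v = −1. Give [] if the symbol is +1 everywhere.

[5, 13]

(a, b) ≡ (273, 20995) mod (ℚ^×)²; places V = {2, 3, 5, 7, 11, 13, 17, 19, 23, 41, ∞}.
(a,b)_11: α=-2, u≡3; β=0, v≡2 (mod 11); (3|11)=+1, (2|11)=-1; sign (−1)^0·+1^0·-1^-2 = +1.
(a,b)_41: α=0, u≡19; β=2, v≡22 (mod 41); (19|41)=-1, (22|41)=-1; sign (−1)^0·-1^2·-1^0 = +1.
(a,b)_7: α=1, u≡1; β=0, v≡1 (mod 7); (1|7)=+1, (1|7)=+1; sign (−1)^0·+1^0·+1^1 = +1.
(a,b)_5: α=2, u≡3; β=1, v≡4 (mod 5); (3|5)=-1, (4|5)=+1; sign (−1)^0·-1^1·+1^2 = -1.
(a,b)_13: α=3, u≡8; β=1, v≡3 (mod 13); (8|13)=-1, (3|13)=+1; sign (−1)^0·-1^1·+1^3 = -1.
(a,b)_2: α=-2, β=-6; u≡1, v≡3 (mod 8); ε(u)ε(v)=0·1, αω(v)=-2·1, βω(u)=-6·0; sum ≡ 0  ⇒  +1.
(a,b)_23: α=2, u≡21; β=0, v≡15 (mod 23); (21|23)=-1, (15|23)=-1; sign (−1)^0·-1^0·-1^2 = +1.
(a,b)_19: α=2, u≡17; β=1, v≡14 (mod 19); (17|19)=+1, (14|19)=-1; sign (−1)^0·+1^1·-1^2 = +1.
(a,b)_∞: sgn(273)=+, sgn(20995)=+, so +1.
(a,b)_17: α=2, u≡9; β=1, v≡11 (mod 17); (9|17)=+1, (11|17)=-1; sign (−1)^0·+1^1·-1^2 = +1.
(a,b)_3: α=1, u≡1; β=-2, v≡1 (mod 3); (1|3)=+1, (1|3)=+1; sign (−1)^0·+1^-2·+1^1 = +1.
(273, 20995 / ℚ) ramifies at {5, 13}: a division algebra.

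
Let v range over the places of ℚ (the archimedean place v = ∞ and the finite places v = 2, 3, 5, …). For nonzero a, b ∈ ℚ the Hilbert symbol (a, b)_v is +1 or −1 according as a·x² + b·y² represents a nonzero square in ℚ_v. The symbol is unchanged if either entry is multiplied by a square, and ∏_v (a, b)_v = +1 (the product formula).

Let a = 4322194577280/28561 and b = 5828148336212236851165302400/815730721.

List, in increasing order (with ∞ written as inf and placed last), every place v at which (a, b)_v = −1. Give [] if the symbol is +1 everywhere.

[2, 23]

Mod squares: a ≡ 92639630, b ≡ 986. Check v ∈ {∞, 2, 3, 5, 13, 17, 19, 23, 29, 43}.
v=19: a=19^1·(≡1), b=19^2·(≡1) mod 19; (1|19)=+1, (1|19)=+1; (−1)^{1·2·9}·(+1)^2·(+1)^1 = +1.
v=13: a=13^-4·(≡8), b=13^-8·(≡5) mod 13; (8|13)=-1, (5|13)=-1; (−1)^{-4·-8·6}·(-1)^-8·(-1)^-4 = +1.
v=∞: 92639630 > 0 and 986 > 0  ⇒  (a,b)_∞ = +1.
v=2: v_2(a)=7, v_2(b)=7; units ≡ 7, 5 (mod 8); ε·ε+αω+βω = 1·0+7·1+7·0 ≡ 1  ⇒  (a,b)_2 = -1.
v=5: a=5^1·(≡1), b=5^2·(≡1) mod 5; (1|5)=+1, (1|5)=+1; (−1)^{1·2·2}·(+1)^2·(+1)^1 = +1.
v=17: a=17^1·(≡14), b=17^3·(≡3) mod 17; (14|17)=-1, (3|17)=-1; (−1)^{1·3·8}·(-1)^3·(-1)^1 = +1.
v=29: a=29^1·(≡5), b=29^3·(≡5) mod 29; (5|29)=+1, (5|29)=+1; (−1)^{1·3·14}·(+1)^3·(+1)^1 = +1.
v=23: a=23^1·(≡18), b=23^2·(≡22) mod 23; (18|23)=+1, (22|23)=-1; (−1)^{1·2·11}·(+1)^2·(-1)^1 = -1.
v=43: a=43^1·(≡17), b=43^2·(≡4) mod 43; (17|43)=+1, (4|43)=+1; (−1)^{1·2·21}·(+1)^2·(+1)^1 = +1.
v=3: a=3^6·(≡2), b=3^16·(≡2) mod 3; (2|3)=-1, (2|3)=-1; (−1)^{6·16·1}·(-1)^16·(-1)^6 = +1.
|Ram(92639630, 986)| = 2, even; anisotropic at {2, 23}.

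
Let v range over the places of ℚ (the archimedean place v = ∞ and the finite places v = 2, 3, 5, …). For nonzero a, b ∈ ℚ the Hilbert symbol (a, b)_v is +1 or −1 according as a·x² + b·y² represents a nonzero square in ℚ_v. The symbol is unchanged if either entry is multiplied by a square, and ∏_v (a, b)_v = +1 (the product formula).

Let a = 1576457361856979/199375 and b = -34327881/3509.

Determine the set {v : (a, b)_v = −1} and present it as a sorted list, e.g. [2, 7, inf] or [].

Mod squares: a ≡ 19985669, b ≡ -29. Check v ∈ {∞, 2, 3, 5, 7, 11, 17, 29, 31, 43, 47}.
v=11: a=11^-1·(≡1), b=11^-2·(≡4) mod 11; (1|11)=+1, (4|11)=+1; (−1)^{-1·-2·5}·(+1)^-2·(+1)^-1 = +1.
v=17: a=17^2·(≡10), b=17^0·(≡7) mod 17; (10|17)=-1, (7|17)=-1; (−1)^{2·0·8}·(-1)^0·(-1)^2 = +1.
v=7: a=7^2·(≡4), b=7^2·(≡6) mod 7; (4|7)=+1, (6|7)=-1; (−1)^{2·2·3}·(+1)^2·(-1)^2 = +1.
v=2: v_2(a)=0, v_2(b)=0; units ≡ 5, 3 (mod 8); ε·ε+αω+βω = 0·1+0·1+0·1 ≡ 0  ⇒  (a,b)_2 = +1.
v=∞: 19985669 > 0 and -29 < 0  ⇒  (a,b)_∞ = +1.
v=43: a=43^3·(≡28), b=43^0·(≡40) mod 43; (28|43)=-1, (40|43)=+1; (−1)^{3·0·21}·(-1)^0·(+1)^3 = +1.
v=31: a=31^3·(≡15), b=31^2·(≡14) mod 31; (15|31)=-1, (14|31)=+1; (−1)^{3·2·15}·(-1)^2·(+1)^3 = +1.
v=3: a=3^0·(≡2), b=3^6·(≡1) mod 3; (2|3)=-1, (1|3)=+1; (−1)^{0·6·1}·(-1)^6·(+1)^0 = +1.
v=29: a=29^-1·(≡6), b=29^-1·(≡23) mod 29; (6|29)=+1, (23|29)=+1; (−1)^{-1·-1·14}·(+1)^-1·(+1)^-1 = +1.
v=5: a=5^-4·(≡1), b=5^0·(≡1) mod 5; (1|5)=+1, (1|5)=+1; (−1)^{-4·0·2}·(+1)^0·(+1)^-4 = +1.
v=47: a=47^1·(≡21), b=47^0·(≡16) mod 47; (21|47)=+1, (16|47)=+1; (−1)^{1·0·23}·(+1)^0·(+1)^1 = +1.
Ram(a, b) = ∅: the form 19985669·x² + -29·y² − z² is isotropic over every ℚ_v, so by Hasse–Minkowski it is isotropic over ℚ.

[]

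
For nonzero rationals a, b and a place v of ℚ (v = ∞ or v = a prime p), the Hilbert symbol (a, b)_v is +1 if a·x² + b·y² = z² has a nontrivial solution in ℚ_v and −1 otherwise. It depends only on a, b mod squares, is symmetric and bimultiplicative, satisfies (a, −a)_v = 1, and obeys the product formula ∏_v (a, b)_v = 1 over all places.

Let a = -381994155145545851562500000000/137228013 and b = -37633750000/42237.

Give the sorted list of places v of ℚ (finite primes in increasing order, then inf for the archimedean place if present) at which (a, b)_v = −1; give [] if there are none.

[5, 7, 11, 17, 23, inf]

Mod squares: a ≡ -85085, b ≡ -1956955. Check v ∈ {∞, 2, 3, 5, 7, 11, 13, 17, 19, 23, 29}.
v=17: a=17^3·(≡11), b=17^1·(≡9) mod 17; (11|17)=-1, (9|17)=+1; (−1)^{3·1·8}·(-1)^1·(+1)^3 = -1.
v=2: v_2(a)=8, v_2(b)=4; units ≡ 3, 5 (mod 8); ε·ε+αω+βω = 1·0+8·1+4·1 ≡ 0  ⇒  (a,b)_2 = +1.
v=5: a=5^15·(≡2), b=5^7·(≡4) mod 5; (2|5)=-1, (4|5)=+1; (−1)^{15·7·2}·(-1)^7·(+1)^15 = -1.
v=7: a=7^5·(≡2), b=7^1·(≡2) mod 7; (2|7)=+1, (2|7)=+1; (−1)^{5·1·3}·(+1)^1·(+1)^5 = -1.
v=29: a=29^2·(≡7), b=29^0·(≡24) mod 29; (7|29)=+1, (24|29)=+1; (−1)^{2·0·14}·(+1)^0·(+1)^2 = +1.
v=3: a=3^-4·(≡1), b=3^-2·(≡2) mod 3; (1|3)=+1, (2|3)=-1; (−1)^{-4·-2·1}·(+1)^-2·(-1)^-4 = +1.
v=13: a=13^-1·(≡11), b=13^-1·(≡2) mod 13; (11|13)=-1, (2|13)=-1; (−1)^{-1·-1·6}·(-1)^-1·(-1)^-1 = +1.
v=11: a=11^3·(≡5), b=11^1·(≡1) mod 11; (5|11)=+1, (1|11)=+1; (−1)^{3·1·5}·(+1)^1·(+1)^3 = -1.
v=∞: -85085 < 0 and -1956955 < 0  ⇒  (a,b)_∞ = -1.
v=19: a=19^-4·(≡17), b=19^-2·(≡5) mod 19; (17|19)=+1, (5|19)=+1; (−1)^{-4·-2·9}·(+1)^-2·(+1)^-4 = +1.
v=23: a=23^2·(≡15), b=23^1·(≡17) mod 23; (15|23)=-1, (17|23)=-1; (−1)^{2·1·11}·(-1)^1·(-1)^2 = -1.
(-85085, -1956955 / ℚ) ramifies at {5, 7, 11, 17, 23, ∞}: a division algebra.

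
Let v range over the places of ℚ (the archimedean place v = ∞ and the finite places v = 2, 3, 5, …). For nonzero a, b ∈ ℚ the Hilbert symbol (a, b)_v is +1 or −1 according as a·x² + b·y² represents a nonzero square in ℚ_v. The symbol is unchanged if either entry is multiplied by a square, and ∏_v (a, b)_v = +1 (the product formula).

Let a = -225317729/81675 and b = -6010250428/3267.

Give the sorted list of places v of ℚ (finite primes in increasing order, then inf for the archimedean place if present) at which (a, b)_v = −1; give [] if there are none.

(a, b) ≡ (-483, -21) mod (ℚ^×)²; places V = {2, 3, 5, 7, 11, 13, 23, ∞}.
(a,b)_∞: sgn(-483)=−, sgn(-21)=−, so -1.
(a,b)_5: α=-2, u≡3; β=0, v≡1 (mod 5); (3|5)=-1, (1|5)=+1; sign (−1)^0·-1^0·+1^-2 = +1.
(a,b)_3: α=-3, u≡1; β=-3, v≡2 (mod 3); (1|3)=+1, (2|3)=-1; sign (−1)^1·+1^-3·-1^-3 = +1.
(a,b)_2: α=0, β=2; u≡5, v≡3 (mod 8); ε(u)ε(v)=0·1, αω(v)=0·1, βω(u)=2·1; sum ≡ 0  ⇒  +1.
(a,b)_23: α=1, u≡18; β=2, v≡8 (mod 23); (18|23)=+1, (8|23)=+1; sign (−1)^0·+1^2·+1^1 = +1.
(a,b)_7: α=3, u≡2; β=5, v≡1 (mod 7); (2|7)=+1, (1|7)=+1; sign (−1)^1·+1^5·+1^3 = -1.
(a,b)_11: α=-2, u≡3; β=-2, v≡1 (mod 11); (3|11)=+1, (1|11)=+1; sign (−1)^0·+1^-2·+1^-2 = +1.
(a,b)_13: α=4, u≡6; β=2, v≡5 (mod 13); (6|13)=-1, (5|13)=-1; sign (−1)^0·-1^2·-1^4 = +1.
Ram(-483, -21) = {7, ∞}; no ℚ_7-point on the conic.

[7, inf]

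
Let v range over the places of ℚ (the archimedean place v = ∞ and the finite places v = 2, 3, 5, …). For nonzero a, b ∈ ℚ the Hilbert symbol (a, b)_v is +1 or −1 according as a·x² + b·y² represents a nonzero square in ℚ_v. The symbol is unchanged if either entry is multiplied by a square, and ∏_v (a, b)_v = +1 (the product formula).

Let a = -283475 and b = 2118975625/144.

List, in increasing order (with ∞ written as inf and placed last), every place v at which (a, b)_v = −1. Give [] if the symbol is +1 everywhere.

[17, 23]

(a, b) ≡ (-11339, 6409) mod (ℚ^×)²; places V = {2, 3, 5, 13, 17, 23, 29, ∞}.
(a,b)_2: α=0, β=-4; u≡5, v≡1 (mod 8); ε(u)ε(v)=0·0, αω(v)=0·0, βω(u)=-4·1; sum ≡ 0  ⇒  +1.
(a,b)_23: α=1, u≡3; β=2, v≡10 (mod 23); (3|23)=+1, (10|23)=-1; sign (−1)^0·+1^2·-1^1 = -1.
(a,b)_5: α=2, u≡1; β=4, v≡4 (mod 5); (1|5)=+1, (4|5)=+1; sign (−1)^0·+1^4·+1^2 = +1.
(a,b)_∞: sgn(-11339)=−, sgn(6409)=+, so +1.
(a,b)_3: α=0, u≡1; β=-2, v≡1 (mod 3); (1|3)=+1, (1|3)=+1; sign (−1)^0·+1^-2·+1^0 = +1.
(a,b)_29: α=1, u≡27; β=1, v≡14 (mod 29); (27|29)=-1, (14|29)=-1; sign (−1)^0·-1^1·-1^1 = +1.
(a,b)_17: α=1, u≡2; β=1, v≡14 (mod 17); (2|17)=+1, (14|17)=-1; sign (−1)^0·+1^1·-1^1 = -1.
(a,b)_13: α=0, u≡3; β=1, v≡4 (mod 13); (3|13)=+1, (4|13)=+1; sign (−1)^0·+1^1·+1^0 = +1.
(-11339, 6409 / ℚ) ramifies at {17, 23}: a division algebra.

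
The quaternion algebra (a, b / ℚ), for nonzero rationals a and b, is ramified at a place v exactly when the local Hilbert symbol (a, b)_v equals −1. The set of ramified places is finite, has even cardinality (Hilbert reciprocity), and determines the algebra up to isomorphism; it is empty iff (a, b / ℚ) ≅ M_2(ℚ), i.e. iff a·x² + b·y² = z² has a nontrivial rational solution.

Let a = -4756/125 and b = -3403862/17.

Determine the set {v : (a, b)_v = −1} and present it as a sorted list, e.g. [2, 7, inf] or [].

Mod squares: a ≡ -5945, b ≡ -60214. Check v ∈ {∞, 2, 5, 7, 11, 17, 23, 29, 31, 41}.
v=31: a=31^0·(≡18), b=31^2·(≡5) mod 31; (18|31)=+1, (5|31)=+1; (−1)^{0·2·15}·(+1)^2·(+1)^0 = +1.
v=2: v_2(a)=2, v_2(b)=1; units ≡ 7, 5 (mod 8); ε·ε+αω+βω = 1·0+2·1+1·0 ≡ 0  ⇒  (a,b)_2 = +1.
v=7: a=7^0·(≡3), b=7^1·(≡1) mod 7; (3|7)=-1, (1|7)=+1; (−1)^{0·1·3}·(-1)^1·(+1)^0 = -1.
v=23: a=23^0·(≡12), b=23^1·(≡2) mod 23; (12|23)=+1, (2|23)=+1; (−1)^{0·1·11}·(+1)^1·(+1)^0 = +1.
v=11: a=11^0·(≡10), b=11^1·(≡9) mod 11; (10|11)=-1, (9|11)=+1; (−1)^{0·1·5}·(-1)^1·(+1)^0 = -1.
v=41: a=41^1·(≡24), b=41^0·(≡12) mod 41; (24|41)=-1, (12|41)=-1; (−1)^{1·0·20}·(-1)^0·(-1)^1 = -1.
v=5: a=5^-3·(≡4), b=5^0·(≡4) mod 5; (4|5)=+1, (4|5)=+1; (−1)^{-3·0·2}·(+1)^0·(+1)^-3 = +1.
v=29: a=29^1·(≡14), b=29^0·(≡11) mod 29; (14|29)=-1, (11|29)=-1; (−1)^{1·0·14}·(-1)^0·(-1)^1 = -1.
v=∞: -5945 < 0 and -60214 < 0  ⇒  (a,b)_∞ = -1.
v=17: a=17^0·(≡12), b=17^-1·(≡14) mod 17; (12|17)=-1, (14|17)=-1; (−1)^{0·-1·8}·(-1)^-1·(-1)^0 = -1.
|Ram(-5945, -60214)| = 6, even; anisotropic at {7, 11, 17, 29, 41, ∞}.

[7, 11, 17, 29, 41, inf]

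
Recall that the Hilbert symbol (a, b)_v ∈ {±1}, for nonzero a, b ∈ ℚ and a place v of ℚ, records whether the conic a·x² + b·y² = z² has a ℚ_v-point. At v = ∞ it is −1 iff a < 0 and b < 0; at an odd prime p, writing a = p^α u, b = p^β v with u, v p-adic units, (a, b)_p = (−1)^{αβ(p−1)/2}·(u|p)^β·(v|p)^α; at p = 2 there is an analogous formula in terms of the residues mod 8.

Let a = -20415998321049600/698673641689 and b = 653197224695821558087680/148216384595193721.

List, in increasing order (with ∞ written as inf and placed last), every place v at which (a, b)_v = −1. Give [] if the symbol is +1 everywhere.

[3, 23]

Mod squares: a ≡ -69, b ≡ 345. Check v ∈ {∞, 2, 3, 5, 17, 19, 23, 29, 31, 37, 41}.
v=19: a=19^-2·(≡5), b=19^-6·(≡10) mod 19; (5|19)=+1, (10|19)=-1; (−1)^{-2·-6·9}·(+1)^-6·(-1)^-2 = +1.
v=∞: -69 < 0 and 345 > 0  ⇒  (a,b)_∞ = +1.
v=37: a=37^-2·(≡24), b=37^-4·(≡9) mod 37; (24|37)=-1, (9|37)=+1; (−1)^{-2·-4·18}·(-1)^-4·(+1)^-2 = +1.
v=17: a=17^4·(≡4), b=17^6·(≡11) mod 17; (4|17)=+1, (11|17)=-1; (−1)^{4·6·8}·(+1)^6·(-1)^4 = +1.
v=5: a=5^2·(≡4), b=5^1·(≡1) mod 5; (4|5)=+1, (1|5)=+1; (−1)^{2·1·2}·(+1)^1·(+1)^2 = +1.
v=29: a=29^-2·(≡27), b=29^0·(≡11) mod 29; (27|29)=-1, (11|29)=-1; (−1)^{-2·0·14}·(-1)^0·(-1)^-2 = +1.
v=2: v_2(a)=14, v_2(b)=20; units ≡ 3, 1 (mod 8); ε·ε+αω+βω = 1·0+14·0+20·1 ≡ 0  ⇒  (a,b)_2 = +1.
v=23: a=23^1·(≡7), b=23^1·(≡22) mod 23; (7|23)=-1, (22|23)=-1; (−1)^{1·1·11}·(-1)^1·(-1)^1 = -1.
v=41: a=41^-2·(≡6), b=41^-2·(≡35) mod 41; (6|41)=-1, (35|41)=-1; (−1)^{-2·-2·20}·(-1)^-2·(-1)^-2 = +1.
v=3: a=3^3·(≡1), b=3^5·(≡1) mod 3; (1|3)=+1, (1|3)=+1; (−1)^{3·5·1}·(+1)^5·(+1)^3 = -1.
v=31: a=31^2·(≡30), b=31^4·(≡9) mod 31; (30|31)=-1, (9|31)=+1; (−1)^{2·4·15}·(-1)^4·(+1)^2 = +1.
Ram(-69, 345) = {3, 23}; no ℚ_3-point on the conic.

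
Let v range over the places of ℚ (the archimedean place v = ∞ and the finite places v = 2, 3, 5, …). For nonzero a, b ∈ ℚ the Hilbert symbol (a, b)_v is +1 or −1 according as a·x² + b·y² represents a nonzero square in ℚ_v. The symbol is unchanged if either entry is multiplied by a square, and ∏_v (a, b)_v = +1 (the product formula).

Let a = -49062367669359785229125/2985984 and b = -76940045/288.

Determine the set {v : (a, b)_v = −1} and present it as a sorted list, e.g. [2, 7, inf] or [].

Mod squares: a ≡ -482885, b ≡ -64090. Check v ∈ {∞, 2, 3, 5, 7, 13, 17, 19, 23, 29}.
v=17: a=17^3·(≡16), b=17^1·(≡9) mod 17; (16|17)=+1, (9|17)=+1; (−1)^{3·1·8}·(+1)^1·(+1)^3 = +1.
v=5: a=5^3·(≡3), b=5^1·(≡2) mod 5; (3|5)=-1, (2|5)=-1; (−1)^{3·1·2}·(-1)^1·(-1)^3 = +1.
v=7: a=7^6·(≡3), b=7^4·(≡1) mod 7; (3|7)=-1, (1|7)=+1; (−1)^{6·4·3}·(-1)^4·(+1)^6 = +1.
v=∞: -482885 < 0 and -64090 < 0  ⇒  (a,b)_∞ = -1.
v=23: a=23^1·(≡4), b=23^0·(≡7) mod 23; (4|23)=+1, (7|23)=-1; (−1)^{1·0·11}·(+1)^0·(-1)^1 = -1.
v=29: a=29^4·(≡16), b=29^1·(≡20) mod 29; (16|29)=+1, (20|29)=+1; (−1)^{4·1·14}·(+1)^1·(+1)^4 = +1.
v=2: v_2(a)=-12, v_2(b)=-5; units ≡ 3, 3 (mod 8); ε·ε+αω+βω = 1·1+-12·1+-5·1 ≡ 0  ⇒  (a,b)_2 = +1.
v=13: a=13^3·(≡3), b=13^1·(≡3) mod 13; (3|13)=+1, (3|13)=+1; (−1)^{3·1·6}·(+1)^1·(+1)^3 = +1.
v=19: a=19^1·(≡17), b=19^0·(≡6) mod 19; (17|19)=+1, (6|19)=+1; (−1)^{1·0·9}·(+1)^0·(+1)^1 = +1.
v=3: a=3^-6·(≡1), b=3^-2·(≡2) mod 3; (1|3)=+1, (2|3)=-1; (−1)^{-6·-2·1}·(+1)^-2·(-1)^-6 = +1.
(-482885, -64090 / ℚ) ramifies at {23, ∞}: a division algebra.

[23, inf]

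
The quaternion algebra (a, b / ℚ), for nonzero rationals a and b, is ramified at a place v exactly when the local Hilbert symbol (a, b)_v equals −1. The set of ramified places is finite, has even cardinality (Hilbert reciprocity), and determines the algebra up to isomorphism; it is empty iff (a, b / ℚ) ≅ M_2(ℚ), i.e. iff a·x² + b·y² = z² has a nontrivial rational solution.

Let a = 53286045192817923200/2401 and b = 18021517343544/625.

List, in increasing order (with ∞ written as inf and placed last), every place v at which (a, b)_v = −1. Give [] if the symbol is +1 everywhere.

[3, 13, 29, 37]

(a, b) ≡ (2, 83694) mod (ℚ^×)²; places V = {2, 3, 5, 7, 11, 13, 23, 29, 37, ∞}.
(a,b)_∞: sgn(2)=+, sgn(83694)=+, so +1.
(a,b)_11: α=2, u≡10; β=2, v≡6 (mod 11); (10|11)=-1, (6|11)=-1; sign (−1)^0·-1^2·-1^2 = +1.
(a,b)_5: α=2, u≡3; β=-4, v≡4 (mod 5); (3|5)=-1, (4|5)=+1; sign (−1)^0·-1^-4·+1^2 = +1.
(a,b)_2: α=7, β=3; u≡1, v≡7 (mod 8); ε(u)ε(v)=0·1, αω(v)=7·0, βω(u)=3·0; sum ≡ 0  ⇒  +1.
(a,b)_29: α=6, u≡18; β=3, v≡8 (mod 29); (18|29)=-1, (8|29)=-1; sign (−1)^0·-1^3·-1^6 = -1.
(a,b)_3: α=0, u≡2; β=1, v≡1 (mod 3); (2|3)=-1, (1|3)=+1; sign (−1)^0·-1^1·+1^0 = -1.
(a,b)_7: α=-4, u≡1; β=0, v≡4 (mod 7); (1|7)=+1, (4|7)=+1; sign (−1)^0·+1^0·+1^-4 = +1.
(a,b)_13: α=2, u≡5; β=1, v≡1 (mod 13); (5|13)=-1, (1|13)=+1; sign (−1)^0·-1^1·+1^2 = -1.
(a,b)_23: α=0, u≡4; β=2, v≡19 (mod 23); (4|23)=+1, (19|23)=-1; sign (−1)^0·+1^2·-1^0 = +1.
(a,b)_37: α=2, u≡20; β=1, v≡24 (mod 37); (20|37)=-1, (24|37)=-1; sign (−1)^0·-1^1·-1^2 = -1.
(2, 83694 / ℚ) ramifies at {3, 13, 29, 37}: a division algebra.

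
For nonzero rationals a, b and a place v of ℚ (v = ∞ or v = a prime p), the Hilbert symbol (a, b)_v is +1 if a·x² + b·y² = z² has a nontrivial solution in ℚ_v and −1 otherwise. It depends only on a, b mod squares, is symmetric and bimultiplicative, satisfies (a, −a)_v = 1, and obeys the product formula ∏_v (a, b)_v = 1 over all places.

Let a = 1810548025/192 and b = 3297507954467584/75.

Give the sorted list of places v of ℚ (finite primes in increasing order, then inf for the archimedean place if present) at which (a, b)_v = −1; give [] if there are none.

(a, b) ≡ (226083, 332321457) mod (ℚ^×)²; places V = {2, 3, 5, 11, 13, 17, 19, 23, 31, 37, ∞}.
(a,b)_23: α=0, u≡1; β=1, v≡10 (mod 23); (1|23)=+1, (10|23)=-1; sign (−1)^0·+1^1·-1^0 = +1.
(a,b)_13: α=1, u≡9; β=1, v≡8 (mod 13); (9|13)=+1, (8|13)=-1; sign (−1)^0·+1^1·-1^1 = -1.
(a,b)_37: α=0, u≡18; β=1, v≡35 (mod 37); (18|37)=-1, (35|37)=-1; sign (−1)^0·-1^1·-1^0 = -1.
(a,b)_∞: sgn(226083)=+, sgn(332321457)=+, so +1.
(a,b)_31: α=3, u≡18; β=3, v≡3 (mod 31); (18|31)=+1, (3|31)=-1; sign (−1)^1·+1^3·-1^3 = +1.
(a,b)_19: α=0, u≡3; β=1, v≡16 (mod 19); (3|19)=-1, (16|19)=+1; sign (−1)^0·-1^1·+1^0 = -1.
(a,b)_11: α=1, u≡4; β=2, v≡10 (mod 11); (4|11)=+1, (10|11)=-1; sign (−1)^0·+1^2·-1^1 = -1.
(a,b)_2: α=-6, β=8; u≡3, v≡1 (mod 8); ε(u)ε(v)=1·0, αω(v)=-6·0, βω(u)=8·1; sum ≡ 0  ⇒  +1.
(a,b)_3: α=-1, u≡1; β=-1, v≡1 (mod 3); (1|3)=+1, (1|3)=+1; sign (−1)^1·+1^-1·+1^-1 = -1.
(a,b)_5: α=2, u≡3; β=-2, v≡3 (mod 5); (3|5)=-1, (3|5)=-1; sign (−1)^0·-1^-2·-1^2 = +1.
(a,b)_17: α=1, u≡7; β=1, v≡1 (mod 17); (7|17)=-1, (1|17)=+1; sign (−1)^0·-1^1·+1^1 = -1.
Ram(226083, 332321457) = {3, 11, 13, 17, 19, 37}; no ℚ_3-point on the conic.

[3, 11, 13, 17, 19, 37]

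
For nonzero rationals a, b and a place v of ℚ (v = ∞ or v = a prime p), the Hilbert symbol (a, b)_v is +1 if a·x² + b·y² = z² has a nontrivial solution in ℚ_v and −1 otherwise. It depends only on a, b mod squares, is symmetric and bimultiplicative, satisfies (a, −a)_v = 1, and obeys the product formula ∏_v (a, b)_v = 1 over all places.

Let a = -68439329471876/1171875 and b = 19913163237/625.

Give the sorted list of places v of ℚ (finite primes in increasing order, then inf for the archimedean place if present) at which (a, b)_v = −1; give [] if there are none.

Mod squares: a ≡ -627, b ≡ 37. Check v ∈ {∞, 2, 3, 5, 11, 19, 37}.
v=19: a=19^3·(≡6), b=19^2·(≡3) mod 19; (6|19)=+1, (3|19)=-1; (−1)^{3·2·9}·(+1)^2·(-1)^3 = -1.
v=2: v_2(a)=2, v_2(b)=0; units ≡ 5, 5 (mod 8); ε·ε+αω+βω = 0·0+2·1+0·1 ≡ 0  ⇒  (a,b)_2 = +1.
v=37: a=37^4·(≡32), b=37^3·(≡36) mod 37; (32|37)=-1, (36|37)=+1; (−1)^{4·3·18}·(-1)^3·(+1)^4 = -1.
v=11: a=11^3·(≡5), b=11^2·(≡4) mod 11; (5|11)=+1, (4|11)=+1; (−1)^{3·2·5}·(+1)^2·(+1)^3 = +1.
v=5: a=5^-8·(≡3), b=5^-4·(≡2) mod 5; (3|5)=-1, (2|5)=-1; (−1)^{-8·-4·2}·(-1)^-4·(-1)^-8 = +1.
v=∞: -627 < 0 and 37 > 0  ⇒  (a,b)_∞ = +1.
v=3: a=3^-1·(≡1), b=3^2·(≡1) mod 3; (1|3)=+1, (1|3)=+1; (−1)^{-1·2·1}·(+1)^2·(+1)^-1 = +1.
Ram(-627, 37) = {19, 37}; no ℚ_19-point on the conic.

[19, 37]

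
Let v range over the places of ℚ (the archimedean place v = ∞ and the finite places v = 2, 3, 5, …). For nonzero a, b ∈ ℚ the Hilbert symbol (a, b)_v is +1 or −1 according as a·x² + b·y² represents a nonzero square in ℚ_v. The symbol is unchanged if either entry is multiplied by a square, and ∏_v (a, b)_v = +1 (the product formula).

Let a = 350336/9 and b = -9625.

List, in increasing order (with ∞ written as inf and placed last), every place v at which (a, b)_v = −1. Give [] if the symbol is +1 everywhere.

[11, 17]

Mod squares: a ≡ 5474, b ≡ -385. Check v ∈ {∞, 2, 3, 5, 7, 11, 17, 23}.
v=11: a=11^0·(≡7), b=11^1·(≡5) mod 11; (7|11)=-1, (5|11)=+1; (−1)^{0·1·5}·(-1)^1·(+1)^0 = -1.
v=∞: 5474 > 0 and -385 < 0  ⇒  (a,b)_∞ = +1.
v=17: a=17^1·(≡8), b=17^0·(≡14) mod 17; (8|17)=+1, (14|17)=-1; (−1)^{1·0·8}·(+1)^0·(-1)^1 = -1.
v=23: a=23^1·(≡16), b=23^0·(≡12) mod 23; (16|23)=+1, (12|23)=+1; (−1)^{1·0·11}·(+1)^0·(+1)^1 = +1.
v=7: a=7^1·(≡6), b=7^1·(≡4) mod 7; (6|7)=-1, (4|7)=+1; (−1)^{1·1·3}·(-1)^1·(+1)^1 = +1.
v=5: a=5^0·(≡4), b=5^3·(≡3) mod 5; (4|5)=+1, (3|5)=-1; (−1)^{0·3·2}·(+1)^3·(-1)^0 = +1.
v=3: a=3^-2·(≡2), b=3^0·(≡2) mod 3; (2|3)=-1, (2|3)=-1; (−1)^{-2·0·1}·(-1)^0·(-1)^-2 = +1.
v=2: v_2(a)=7, v_2(b)=0; units ≡ 1, 7 (mod 8); ε·ε+αω+βω = 0·1+7·0+0·0 ≡ 0  ⇒  (a,b)_2 = +1.
(5474, -385 / ℚ) ramifies at {11, 17}: a division algebra.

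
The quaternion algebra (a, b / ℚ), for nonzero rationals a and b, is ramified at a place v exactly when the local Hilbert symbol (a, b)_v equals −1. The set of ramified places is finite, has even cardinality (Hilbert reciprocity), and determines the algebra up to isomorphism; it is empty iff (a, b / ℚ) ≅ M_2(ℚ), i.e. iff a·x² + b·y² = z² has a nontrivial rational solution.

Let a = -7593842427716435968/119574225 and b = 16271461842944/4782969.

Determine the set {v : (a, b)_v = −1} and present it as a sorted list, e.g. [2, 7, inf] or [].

[19, 29]

Mod squares: a ≡ -133, b ≡ 29. Check v ∈ {∞, 2, 3, 5, 7, 11, 19, 29}.
v=3: a=3^-14·(≡2), b=3^-14·(≡2) mod 3; (2|3)=-1, (2|3)=-1; (−1)^{-14·-14·1}·(-1)^-14·(-1)^-14 = +1.
v=7: a=7^3·(≡4), b=7^2·(≡4) mod 7; (4|7)=+1, (4|7)=+1; (−1)^{3·2·3}·(+1)^2·(+1)^3 = +1.
v=∞: -133 < 0 and 29 > 0  ⇒  (a,b)_∞ = +1.
v=19: a=19^3·(≡8), b=19^2·(≡12) mod 19; (8|19)=-1, (12|19)=-1; (−1)^{3·2·9}·(-1)^2·(-1)^3 = -1.
v=2: v_2(a)=18, v_2(b)=18; units ≡ 3, 5 (mod 8); ε·ε+αω+βω = 1·0+18·1+18·1 ≡ 0  ⇒  (a,b)_2 = +1.
v=5: a=5^-2·(≡3), b=5^0·(≡1) mod 5; (3|5)=-1, (1|5)=+1; (−1)^{-2·0·2}·(-1)^0·(+1)^-2 = +1.
v=29: a=29^2·(≡11), b=29^1·(≡7) mod 29; (11|29)=-1, (7|29)=+1; (−1)^{2·1·14}·(-1)^1·(+1)^2 = -1.
v=11: a=11^4·(≡7), b=11^2·(≡8) mod 11; (7|11)=-1, (8|11)=-1; (−1)^{4·2·5}·(-1)^2·(-1)^4 = +1.
|Ram(-133, 29)| = 2, even; anisotropic at {19, 29}.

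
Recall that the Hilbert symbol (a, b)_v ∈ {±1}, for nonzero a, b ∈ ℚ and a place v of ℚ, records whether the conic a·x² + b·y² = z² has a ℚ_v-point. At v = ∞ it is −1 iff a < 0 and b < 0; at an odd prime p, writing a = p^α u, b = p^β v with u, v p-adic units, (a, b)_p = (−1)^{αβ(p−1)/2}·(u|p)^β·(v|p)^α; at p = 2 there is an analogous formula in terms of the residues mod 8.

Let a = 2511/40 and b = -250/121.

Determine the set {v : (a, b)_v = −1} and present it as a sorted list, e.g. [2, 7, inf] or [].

[2, 31]

Mod squares: a ≡ 310, b ≡ -10. Check v ∈ {∞, 2, 3, 5, 11, 31}.
v=3: a=3^4·(≡1), b=3^0·(≡2) mod 3; (1|3)=+1, (2|3)=-1; (−1)^{4·0·1}·(+1)^0·(-1)^4 = +1.
v=∞: 310 > 0 and -10 < 0  ⇒  (a,b)_∞ = +1.
v=5: a=5^-1·(≡2), b=5^3·(≡3) mod 5; (2|5)=-1, (3|5)=-1; (−1)^{-1·3·2}·(-1)^3·(-1)^-1 = +1.
v=31: a=31^1·(≡9), b=31^0·(≡11) mod 31; (9|31)=+1, (11|31)=-1; (−1)^{1·0·15}·(+1)^0·(-1)^1 = -1.
v=11: a=11^0·(≡2), b=11^-2·(≡3) mod 11; (2|11)=-1, (3|11)=+1; (−1)^{0·-2·5}·(-1)^-2·(+1)^0 = +1.
v=2: v_2(a)=-3, v_2(b)=1; units ≡ 3, 3 (mod 8); ε·ε+αω+βω = 1·1+-3·1+1·1 ≡ 1  ⇒  (a,b)_2 = -1.
(310, -10 / ℚ) ramifies at {2, 31}: a division algebra.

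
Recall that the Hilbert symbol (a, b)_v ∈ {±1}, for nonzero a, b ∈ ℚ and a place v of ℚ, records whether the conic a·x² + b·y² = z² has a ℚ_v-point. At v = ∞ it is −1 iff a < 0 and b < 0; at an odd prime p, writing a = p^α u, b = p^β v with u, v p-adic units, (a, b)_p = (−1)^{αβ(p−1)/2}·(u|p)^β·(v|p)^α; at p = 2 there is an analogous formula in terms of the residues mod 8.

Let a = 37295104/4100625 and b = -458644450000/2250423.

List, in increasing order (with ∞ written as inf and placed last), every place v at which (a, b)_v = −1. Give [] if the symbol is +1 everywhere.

[41, 43]

Mod squares: a ≡ 301, b ≡ -1435. Check v ∈ {∞, 2, 3, 5, 7, 11, 41, 43}.
v=7: a=7^1·(≡1), b=7^-3·(≡6) mod 7; (1|7)=+1, (6|7)=-1; (−1)^{1·-3·3}·(+1)^-3·(-1)^1 = +1.
v=11: a=11^2·(≡4), b=11^2·(≡7) mod 11; (4|11)=+1, (7|11)=-1; (−1)^{2·2·5}·(+1)^2·(-1)^2 = +1.
v=2: v_2(a)=10, v_2(b)=4; units ≡ 5, 5 (mod 8); ε·ε+αω+βω = 0·0+10·1+4·1 ≡ 0  ⇒  (a,b)_2 = +1.
v=5: a=5^-4·(≡4), b=5^5·(≡2) mod 5; (4|5)=+1, (2|5)=-1; (−1)^{-4·5·2}·(+1)^5·(-1)^-4 = +1.
v=43: a=43^1·(≡28), b=43^2·(≡8) mod 43; (28|43)=-1, (8|43)=-1; (−1)^{1·2·21}·(-1)^2·(-1)^1 = -1.
v=41: a=41^0·(≡11), b=41^1·(≡3) mod 41; (11|41)=-1, (3|41)=-1; (−1)^{0·1·20}·(-1)^1·(-1)^0 = -1.
v=3: a=3^-8·(≡1), b=3^-8·(≡2) mod 3; (1|3)=+1, (2|3)=-1; (−1)^{-8·-8·1}·(+1)^-8·(-1)^-8 = +1.
v=∞: 301 > 0 and -1435 < 0  ⇒  (a,b)_∞ = +1.
(301, -1435 / ℚ) ramifies at {41, 43}: a division algebra.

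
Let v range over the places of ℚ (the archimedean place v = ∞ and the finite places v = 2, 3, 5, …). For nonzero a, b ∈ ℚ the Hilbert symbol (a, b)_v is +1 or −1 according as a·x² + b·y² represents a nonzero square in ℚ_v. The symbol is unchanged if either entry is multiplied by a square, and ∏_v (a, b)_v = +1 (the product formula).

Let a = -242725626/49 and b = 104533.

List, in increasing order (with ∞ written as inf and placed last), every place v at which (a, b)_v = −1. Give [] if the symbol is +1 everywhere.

(a, b) ≡ (-14586, 104533) mod (ℚ^×)²; places V = {2, 3, 7, 11, 13, 17, 43, ∞}.
(a,b)_∞: sgn(-14586)=−, sgn(104533)=+, so +1.
(a,b)_3: α=3, u≡1; β=0, v≡1 (mod 3); (1|3)=+1, (1|3)=+1; sign (−1)^0·+1^0·+1^3 = +1.
(a,b)_13: α=1, u≡10; β=1, v≡7 (mod 13); (10|13)=+1, (7|13)=-1; sign (−1)^0·+1^1·-1^1 = -1.
(a,b)_11: α=1, u≡9; β=1, v≡10 (mod 11); (9|11)=+1, (10|11)=-1; sign (−1)^1·+1^1·-1^1 = +1.
(a,b)_7: α=-2, u≡4; β=0, v≡2 (mod 7); (4|7)=+1, (2|7)=+1; sign (−1)^0·+1^0·+1^-2 = +1.
(a,b)_17: α=1, u≡9; β=1, v≡12 (mod 17); (9|17)=+1, (12|17)=-1; sign (−1)^0·+1^1·-1^1 = -1.
(a,b)_43: α=2, u≡8; β=1, v≡23 (mod 43); (8|43)=-1, (23|43)=+1; sign (−1)^0·-1^1·+1^2 = -1.
(a,b)_2: α=1, β=0; u≡3, v≡5 (mod 8); ε(u)ε(v)=1·0, αω(v)=1·1, βω(u)=0·1; sum ≡ 1  ⇒  -1.
|Ram(-14586, 104533)| = 4, even; anisotropic at {2, 13, 17, 43}.

[2, 13, 17, 43]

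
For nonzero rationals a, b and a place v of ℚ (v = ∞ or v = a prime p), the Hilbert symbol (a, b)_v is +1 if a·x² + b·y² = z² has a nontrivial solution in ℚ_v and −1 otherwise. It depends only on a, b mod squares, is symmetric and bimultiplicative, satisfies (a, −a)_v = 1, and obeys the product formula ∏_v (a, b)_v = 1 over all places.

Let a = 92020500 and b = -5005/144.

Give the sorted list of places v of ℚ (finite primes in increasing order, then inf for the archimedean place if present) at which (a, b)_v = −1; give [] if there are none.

(a, b) ≡ (5, -5005) mod (ℚ^×)²; places V = {2, 3, 5, 7, 11, 13, ∞}.
(a,b)_3: α=2, u≡2; β=-2, v≡2 (mod 3); (2|3)=-1, (2|3)=-1; sign (−1)^0·-1^-2·-1^2 = +1.
(a,b)_7: α=0, u≡5; β=1, v≡5 (mod 7); (5|7)=-1, (5|7)=-1; sign (−1)^0·-1^1·-1^0 = -1.
(a,b)_∞: sgn(5)=+, sgn(-5005)=−, so +1.
(a,b)_11: α=2, u≡4; β=1, v≡7 (mod 11); (4|11)=+1, (7|11)=-1; sign (−1)^0·+1^1·-1^2 = +1.
(a,b)_13: α=2, u≡8; β=1, v≡5 (mod 13); (8|13)=-1, (5|13)=-1; sign (−1)^0·-1^1·-1^2 = -1.
(a,b)_2: α=2, β=-4; u≡5, v≡3 (mod 8); ε(u)ε(v)=0·1, αω(v)=2·1, βω(u)=-4·1; sum ≡ 0  ⇒  +1.
(a,b)_5: α=3, u≡4; β=1, v≡1 (mod 5); (4|5)=+1, (1|5)=+1; sign (−1)^0·+1^1·+1^3 = +1.
(5, -5005 / ℚ) ramifies at {7, 13}: a division algebra.

[7, 13]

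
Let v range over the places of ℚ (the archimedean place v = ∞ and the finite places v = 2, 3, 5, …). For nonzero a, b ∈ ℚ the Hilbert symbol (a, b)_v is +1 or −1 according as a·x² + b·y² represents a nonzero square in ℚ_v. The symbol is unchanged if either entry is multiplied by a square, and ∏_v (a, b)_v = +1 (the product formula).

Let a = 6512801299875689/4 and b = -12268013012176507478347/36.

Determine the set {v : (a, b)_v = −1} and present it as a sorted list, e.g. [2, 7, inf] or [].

[7, 13]

Mod squares: a ≡ 370481, b ≡ -51114427. Check v ∈ {∞, 2, 3, 7, 13, 17, 19, 31, 37, 47}.
v=2: v_2(a)=-2, v_2(b)=-2; units ≡ 1, 5 (mod 8); ε·ε+αω+βω = 0·0+-2·1+-2·0 ≡ 0  ⇒  (a,b)_2 = +1.
v=19: a=19^1·(≡17), b=19^1·(≡13) mod 19; (17|19)=+1, (13|19)=-1; (−1)^{1·1·9}·(+1)^1·(-1)^1 = +1.
v=3: a=3^0·(≡2), b=3^-2·(≡2) mod 3; (2|3)=-1, (2|3)=-1; (−1)^{0·-2·1}·(-1)^-2·(-1)^0 = +1.
v=13: a=13^2·(≡11), b=13^1·(≡1) mod 13; (11|13)=-1, (1|13)=+1; (−1)^{2·1·6}·(-1)^1·(+1)^2 = -1.
v=∞: 370481 > 0 and -51114427 < 0  ⇒  (a,b)_∞ = +1.
v=47: a=47^2·(≡42), b=47^3·(≡15) mod 47; (42|47)=+1, (15|47)=-1; (−1)^{2·3·23}·(+1)^3·(-1)^2 = +1.
v=31: a=31^3·(≡4), b=31^4·(≡28) mod 31; (4|31)=+1, (28|31)=+1; (−1)^{3·4·15}·(+1)^4·(+1)^3 = +1.
v=17: a=17^1·(≡13), b=17^1·(≡8) mod 17; (13|17)=+1, (8|17)=+1; (−1)^{1·1·8}·(+1)^1·(+1)^1 = +1.
v=7: a=7^2·(≡5), b=7^7·(≡6) mod 7; (5|7)=-1, (6|7)=-1; (−1)^{2·7·3}·(-1)^7·(-1)^2 = -1.
v=37: a=37^1·(≡29), b=37^1·(≡20) mod 37; (29|37)=-1, (20|37)=-1; (−1)^{1·1·18}·(-1)^1·(-1)^1 = +1.
Ram(370481, -51114427) = {7, 13}; no ℚ_7-point on the conic.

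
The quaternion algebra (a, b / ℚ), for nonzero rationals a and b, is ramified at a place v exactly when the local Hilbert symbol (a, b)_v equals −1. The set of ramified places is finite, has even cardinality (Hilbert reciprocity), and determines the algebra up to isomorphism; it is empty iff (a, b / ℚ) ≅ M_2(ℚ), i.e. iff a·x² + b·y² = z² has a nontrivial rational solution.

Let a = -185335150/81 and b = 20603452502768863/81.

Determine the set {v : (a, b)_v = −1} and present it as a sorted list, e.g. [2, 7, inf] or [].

(a, b) ≡ (-286, 7) mod (ℚ^×)²; places V = {2, 3, 5, 7, 11, 13, 23, ∞}.
(a,b)_5: α=2, u≡4; β=0, v≡3 (mod 5); (4|5)=+1, (3|5)=-1; sign (−1)^0·+1^0·-1^2 = +1.
(a,b)_∞: sgn(-286)=−, sgn(7)=+, so +1.
(a,b)_2: α=1, β=0; u≡1, v≡7 (mod 8); ε(u)ε(v)=0·1, αω(v)=1·0, βω(u)=0·0; sum ≡ 0  ⇒  +1.
(a,b)_3: α=-4, u≡2; β=-4, v≡1 (mod 3); (2|3)=-1, (1|3)=+1; sign (−1)^0·-1^-4·+1^-4 = +1.
(a,b)_23: α=2, u≡18; β=6, v≡11 (mod 23); (18|23)=+1, (11|23)=-1; sign (−1)^0·+1^6·-1^2 = +1.
(a,b)_13: α=1, u≡10; β=2, v≡2 (mod 13); (10|13)=+1, (2|13)=-1; sign (−1)^0·+1^2·-1^1 = -1.
(a,b)_7: α=2, u≡4; β=7, v≡2 (mod 7); (4|7)=+1, (2|7)=+1; sign (−1)^0·+1^7·+1^2 = +1.
(a,b)_11: α=1, u≡7; β=0, v≡6 (mod 11); (7|11)=-1, (6|11)=-1; sign (−1)^0·-1^0·-1^1 = -1.
Ram(-286, 7) = {11, 13}; no ℚ_11-point on the conic.

[11, 13]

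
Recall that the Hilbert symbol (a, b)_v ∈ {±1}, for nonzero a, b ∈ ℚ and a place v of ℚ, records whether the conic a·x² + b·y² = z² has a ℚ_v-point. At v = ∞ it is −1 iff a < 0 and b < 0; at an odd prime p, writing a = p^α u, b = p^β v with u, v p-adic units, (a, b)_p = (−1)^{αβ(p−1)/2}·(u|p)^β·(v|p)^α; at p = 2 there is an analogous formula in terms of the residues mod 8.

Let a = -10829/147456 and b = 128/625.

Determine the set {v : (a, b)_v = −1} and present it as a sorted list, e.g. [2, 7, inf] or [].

[2, 13]

Mod squares: a ≡ -221, b ≡ 2. Check v ∈ {∞, 2, 3, 5, 7, 13, 17}.
v=∞: -221 < 0 and 2 > 0  ⇒  (a,b)_∞ = +1.
v=17: a=17^1·(≡4), b=17^0·(≡2) mod 17; (4|17)=+1, (2|17)=+1; (−1)^{1·0·8}·(+1)^0·(+1)^1 = +1.
v=7: a=7^2·(≡3), b=7^0·(≡1) mod 7; (3|7)=-1, (1|7)=+1; (−1)^{2·0·3}·(-1)^0·(+1)^2 = +1.
v=3: a=3^-2·(≡1), b=3^0·(≡2) mod 3; (1|3)=+1, (2|3)=-1; (−1)^{-2·0·1}·(+1)^0·(-1)^-2 = +1.
v=5: a=5^0·(≡1), b=5^-4·(≡3) mod 5; (1|5)=+1, (3|5)=-1; (−1)^{0·-4·2}·(+1)^-4·(-1)^0 = +1.
v=13: a=13^1·(≡9), b=13^0·(≡11) mod 13; (9|13)=+1, (11|13)=-1; (−1)^{1·0·6}·(+1)^0·(-1)^1 = -1.
v=2: v_2(a)=-14, v_2(b)=7; units ≡ 3, 1 (mod 8); ε·ε+αω+βω = 1·0+-14·0+7·1 ≡ 1  ⇒  (a,b)_2 = -1.
Ram(-221, 2) = {2, 13}; no ℚ_2-point on the conic.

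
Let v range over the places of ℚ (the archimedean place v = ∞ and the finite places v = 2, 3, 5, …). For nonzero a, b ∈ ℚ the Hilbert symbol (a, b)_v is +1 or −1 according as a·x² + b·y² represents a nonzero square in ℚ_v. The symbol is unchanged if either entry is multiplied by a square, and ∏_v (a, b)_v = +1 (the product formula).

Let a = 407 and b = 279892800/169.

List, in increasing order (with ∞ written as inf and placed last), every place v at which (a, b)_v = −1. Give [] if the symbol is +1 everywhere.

(a, b) ≡ (407, 19437) mod (ℚ^×)²; places V = {2, 3, 5, 11, 13, 19, 31, 37, ∞}.
(a,b)_37: α=1, u≡11; β=0, v≡4 (mod 37); (11|37)=+1, (4|37)=+1; sign (−1)^0·+1^0·+1^1 = +1.
(a,b)_2: α=0, β=6; u≡7, v≡5 (mod 8); ε(u)ε(v)=1·0, αω(v)=0·1, βω(u)=6·0; sum ≡ 0  ⇒  +1.
(a,b)_31: α=0, u≡4; β=1, v≡8 (mod 31); (4|31)=+1, (8|31)=+1; sign (−1)^0·+1^1·+1^0 = +1.
(a,b)_5: α=0, u≡2; β=2, v≡3 (mod 5); (2|5)=-1, (3|5)=-1; sign (−1)^0·-1^2·-1^0 = +1.
(a,b)_19: α=0, u≡8; β=1, v≡16 (mod 19); (8|19)=-1, (16|19)=+1; sign (−1)^0·-1^1·+1^0 = -1.
(a,b)_11: α=1, u≡4; β=1, v≡10 (mod 11); (4|11)=+1, (10|11)=-1; sign (−1)^1·+1^1·-1^1 = +1.
(a,b)_∞: sgn(407)=+, sgn(19437)=+, so +1.
(a,b)_13: α=0, u≡4; β=-2, v≡5 (mod 13); (4|13)=+1, (5|13)=-1; sign (−1)^0·+1^-2·-1^0 = +1.
(a,b)_3: α=0, u≡2; β=3, v≡2 (mod 3); (2|3)=-1, (2|3)=-1; sign (−1)^0·-1^3·-1^0 = -1.
Ram(407, 19437) = {3, 19}; no ℚ_3-point on the conic.

[3, 19]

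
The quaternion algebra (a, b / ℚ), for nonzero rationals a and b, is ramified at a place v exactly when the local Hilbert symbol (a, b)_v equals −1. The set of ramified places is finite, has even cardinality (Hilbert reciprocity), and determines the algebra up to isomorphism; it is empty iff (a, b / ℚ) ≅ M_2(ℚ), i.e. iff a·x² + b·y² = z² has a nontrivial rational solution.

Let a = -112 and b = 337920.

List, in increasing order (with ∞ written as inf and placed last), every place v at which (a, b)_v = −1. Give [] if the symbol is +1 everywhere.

(a, b) ≡ (-7, 330) mod (ℚ^×)²; places V = {2, 3, 5, 7, 11, ∞}.
(a,b)_∞: sgn(-7)=−, sgn(330)=+, so +1.
(a,b)_3: α=0, u≡2; β=1, v≡2 (mod 3); (2|3)=-1, (2|3)=-1; sign (−1)^0·-1^1·-1^0 = -1.
(a,b)_2: α=4, β=11; u≡1, v≡5 (mod 8); ε(u)ε(v)=0·0, αω(v)=4·1, βω(u)=11·0; sum ≡ 0  ⇒  +1.
(a,b)_7: α=1, u≡5; β=0, v≡2 (mod 7); (5|7)=-1, (2|7)=+1; sign (−1)^0·-1^0·+1^1 = +1.
(a,b)_5: α=0, u≡3; β=1, v≡4 (mod 5); (3|5)=-1, (4|5)=+1; sign (−1)^0·-1^1·+1^0 = -1.
(a,b)_11: α=0, u≡9; β=1, v≡8 (mod 11); (9|11)=+1, (8|11)=-1; sign (−1)^0·+1^1·-1^0 = +1.
(-7, 330 / ℚ) ramifies at {3, 5}: a division algebra.

[3, 5]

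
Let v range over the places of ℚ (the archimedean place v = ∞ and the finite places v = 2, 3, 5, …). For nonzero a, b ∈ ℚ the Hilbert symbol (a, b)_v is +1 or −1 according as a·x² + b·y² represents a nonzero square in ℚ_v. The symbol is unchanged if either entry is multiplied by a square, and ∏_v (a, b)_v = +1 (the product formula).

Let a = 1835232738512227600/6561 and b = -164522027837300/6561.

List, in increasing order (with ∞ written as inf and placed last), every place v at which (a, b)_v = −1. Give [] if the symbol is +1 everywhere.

[7, 29]

Mod squares: a ≡ 765049, b ≡ -6293. Check v ∈ {∞, 2, 3, 5, 7, 13, 19, 23, 29, 31, 37}.
v=3: a=3^-8·(≡1), b=3^-8·(≡1) mod 3; (1|3)=+1, (1|3)=+1; (−1)^{-8·-8·1}·(+1)^-8·(+1)^-8 = +1.
v=23: a=23^3·(≡21), b=23^2·(≡4) mod 23; (21|23)=-1, (4|23)=+1; (−1)^{3·2·11}·(-1)^2·(+1)^3 = +1.
v=37: a=37^3·(≡8), b=37^2·(≡33) mod 37; (8|37)=-1, (33|37)=+1; (−1)^{3·2·18}·(-1)^2·(+1)^3 = +1.
v=2: v_2(a)=4, v_2(b)=2; units ≡ 1, 3 (mod 8); ε·ε+αω+βω = 0·1+4·1+2·0 ≡ 0  ⇒  (a,b)_2 = +1.
v=7: a=7^2·(≡5), b=7^1·(≡4) mod 7; (5|7)=-1, (4|7)=+1; (−1)^{2·1·3}·(-1)^1·(+1)^2 = -1.
v=5: a=5^2·(≡4), b=5^2·(≡3) mod 5; (4|5)=+1, (3|5)=-1; (−1)^{2·2·2}·(+1)^2·(-1)^2 = +1.
v=19: a=19^0·(≡2), b=19^2·(≡10) mod 19; (2|19)=-1, (10|19)=-1; (−1)^{0·2·9}·(-1)^2·(-1)^0 = +1.
v=29: a=29^1·(≡22), b=29^1·(≡14) mod 29; (22|29)=+1, (14|29)=-1; (−1)^{1·1·14}·(+1)^1·(-1)^1 = -1.
v=31: a=31^1·(≡13), b=31^1·(≡19) mod 31; (13|31)=-1, (19|31)=+1; (−1)^{1·1·15}·(-1)^1·(+1)^1 = +1.
v=13: a=13^2·(≡3), b=13^0·(≡4) mod 13; (3|13)=+1, (4|13)=+1; (−1)^{2·0·6}·(+1)^0·(+1)^2 = +1.
v=∞: 765049 > 0 and -6293 < 0  ⇒  (a,b)_∞ = +1.
|Ram(765049, -6293)| = 2, even; anisotropic at {7, 29}.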